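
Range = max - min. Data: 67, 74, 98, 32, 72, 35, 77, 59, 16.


Max = 98, Min = 16
Range = 98 - 16 = 82

Range = 82


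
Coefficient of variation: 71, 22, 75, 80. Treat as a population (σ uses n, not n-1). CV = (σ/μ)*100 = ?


Mean = 62.0000
SD = 23.3131
CV = (23.3131/62.0000)*100 = 37.6018%

CV = 37.6018%


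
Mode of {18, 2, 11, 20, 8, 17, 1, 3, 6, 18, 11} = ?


Frequencies: 1:1, 2:1, 3:1, 6:1, 8:1, 11:2, 17:1, 18:2, 20:1
Max frequency = 2
Mode = 11, 18

Mode = 11, 18


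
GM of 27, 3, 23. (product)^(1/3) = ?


Product = 27 × 3 × 23 = 1863
GM = 1863^(1/3) = 12.3047

GM = 12.3047


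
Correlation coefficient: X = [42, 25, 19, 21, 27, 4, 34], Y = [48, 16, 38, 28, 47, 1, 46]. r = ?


Mean X = 24.5714, Mean Y = 32.0000
SD X = 11.120857, SD Y = 16.673332
Cov = 151.285714
r = 151.285714/(11.120857*16.673332) = 0.8159

r = 0.8159


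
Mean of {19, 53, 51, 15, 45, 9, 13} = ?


Sum = 19 + 53 + 51 + 15 + 45 + 9 + 13 = 205
n = 7
Mean = 205/7 = 29.2857

Mean = 29.2857


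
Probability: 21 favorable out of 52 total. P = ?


P = 21/52 = 0.4038

P = 0.4038


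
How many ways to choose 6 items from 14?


C(14,6) = 14!/(6! × 8!)
= 87178291200/(720 × 40320)
= 3003

C(14,6) = 3003


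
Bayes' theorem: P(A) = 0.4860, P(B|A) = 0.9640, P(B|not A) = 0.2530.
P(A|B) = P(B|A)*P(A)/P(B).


P(B) = P(B|A)*P(A) + P(B|A')*P(A')
= 0.9640*0.4860 + 0.2530*0.5140
= 0.468504 + 0.130042 = 0.598546
P(A|B) = 0.468504/0.598546 = 0.7827

P(A|B) = 0.7827


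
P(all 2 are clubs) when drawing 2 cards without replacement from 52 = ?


P(all clubs) = (13/52) × (12/51)
= 0.0588

P = 0.0588


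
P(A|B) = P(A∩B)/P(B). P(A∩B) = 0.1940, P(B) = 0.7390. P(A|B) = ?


P(A|B) = 0.1940/0.7390 = 0.2625

P(A|B) = 0.2625


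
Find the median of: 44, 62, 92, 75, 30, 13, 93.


Sorted: 13, 30, 44, 62, 75, 92, 93
n = 7 (odd)
Middle value = 62

Median = 62


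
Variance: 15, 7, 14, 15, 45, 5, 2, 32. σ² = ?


Mean = 16.8750
Squared deviations: 3.5156, 97.5156, 8.2656, 3.5156, 791.0156, 141.0156, 221.2656, 228.7656
Sum = 1494.8750
Variance = 1494.8750/8 = 186.8594

Variance = 186.8594


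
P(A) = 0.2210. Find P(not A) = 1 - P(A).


P(not A) = 1 - 0.2210 = 0.7790

P(not A) = 0.7790


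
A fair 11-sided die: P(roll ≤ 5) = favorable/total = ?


Favorable outcomes (roll ≤ 5): 5
Total outcomes = 11
P = 5/11 = 0.4545

P = 0.4545


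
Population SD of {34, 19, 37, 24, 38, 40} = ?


Mean = 32.0000
Variance = 60.3333
SD = sqrt(60.3333) = 7.7675

SD = 7.7675


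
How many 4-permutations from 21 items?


P(21,4) = 21!/17!
= 51090942171709440000/355687428096000
= 143640

P(21,4) = 143640


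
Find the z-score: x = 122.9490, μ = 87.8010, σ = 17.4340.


z = (122.9490 - 87.8010)/17.4340
= 35.1480/17.4340
= 2.0161

z = 2.0161


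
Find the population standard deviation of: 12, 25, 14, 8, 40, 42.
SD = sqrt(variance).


Mean = 23.5000
Variance = 179.9167
SD = sqrt(179.9167) = 13.4133

SD = 13.4133


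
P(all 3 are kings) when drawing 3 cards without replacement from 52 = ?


P(all kings) = (4/52) × (3/51) × (2/50)
= 0.0002

P = 0.0002


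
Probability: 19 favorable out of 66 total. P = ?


P = 19/66 = 0.2879

P = 0.2879


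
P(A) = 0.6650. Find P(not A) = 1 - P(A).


P(not A) = 1 - 0.6650 = 0.3350

P(not A) = 0.3350


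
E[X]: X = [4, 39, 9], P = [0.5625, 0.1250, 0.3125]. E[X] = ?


E[X] = 4*0.5625 + 39*0.1250 + 9*0.3125
= 2.2500 + 4.8750 + 2.8125
= 9.9375

E[X] = 9.9375


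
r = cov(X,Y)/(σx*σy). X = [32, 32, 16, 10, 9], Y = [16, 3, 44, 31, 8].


Mean X = 19.8000, Mean Y = 20.4000
SD X = 10.244999, SD Y = 15.134068
Cov = -65.120000
r = -65.120000/(10.244999*15.134068) = -0.4200

r = -0.4200


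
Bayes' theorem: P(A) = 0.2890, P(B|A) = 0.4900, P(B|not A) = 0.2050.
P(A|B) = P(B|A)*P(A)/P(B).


P(B) = P(B|A)*P(A) + P(B|A')*P(A')
= 0.4900*0.2890 + 0.2050*0.7110
= 0.141610 + 0.145755 = 0.287365
P(A|B) = 0.141610/0.287365 = 0.4928

P(A|B) = 0.4928


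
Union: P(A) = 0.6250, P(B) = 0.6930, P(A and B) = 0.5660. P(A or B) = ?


P(A∪B) = 0.6250 + 0.6930 - 0.5660
= 1.3180 - 0.5660
= 0.7520

P(A∪B) = 0.7520


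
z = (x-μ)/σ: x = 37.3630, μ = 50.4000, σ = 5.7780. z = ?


z = (37.3630 - 50.4000)/5.7780
= -13.0370/5.7780
= -2.2563

z = -2.2563


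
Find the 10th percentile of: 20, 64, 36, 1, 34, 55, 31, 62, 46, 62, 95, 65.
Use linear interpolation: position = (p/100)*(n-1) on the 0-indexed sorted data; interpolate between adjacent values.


Sorted: 1, 20, 31, 34, 36, 46, 55, 62, 62, 64, 65, 95
n = 12
Index = 10/100 * 11 = 1.1000
Lower = data[1] = 20, Upper = data[2] = 31
P10 = 20 + 0.1000*(11) = 21.1000

P10 = 21.1000


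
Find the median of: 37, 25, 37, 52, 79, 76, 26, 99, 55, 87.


Sorted: 25, 26, 37, 37, 52, 55, 76, 79, 87, 99
n = 10 (even)
Middle values: 52 and 55
Median = (52+55)/2 = 53.5000

Median = 53.5000


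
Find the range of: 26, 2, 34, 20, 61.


Max = 61, Min = 2
Range = 61 - 2 = 59

Range = 59


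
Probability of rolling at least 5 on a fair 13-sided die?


Favorable outcomes (roll ≥ 5): 9
Total outcomes = 13
P = 9/13 = 0.6923

P = 0.6923


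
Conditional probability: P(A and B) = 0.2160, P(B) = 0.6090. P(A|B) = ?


P(A|B) = 0.2160/0.6090 = 0.3547

P(A|B) = 0.3547


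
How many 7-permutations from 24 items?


P(24,7) = 24!/17!
= 620448401733239439360000/355687428096000
= 1744364160

P(24,7) = 1744364160


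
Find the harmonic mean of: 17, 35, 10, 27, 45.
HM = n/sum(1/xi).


Sum of reciprocals = 1/17 + 1/35 + 1/10 + 1/27 + 1/45 = 0.246654
HM = 5/0.246654 = 20.2713

HM = 20.2713


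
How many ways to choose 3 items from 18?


C(18,3) = 18!/(3! × 15!)
= 6402373705728000/(6 × 1307674368000)
= 816

C(18,3) = 816


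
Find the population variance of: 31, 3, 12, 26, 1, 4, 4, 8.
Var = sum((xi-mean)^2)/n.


Mean = 11.1250
Squared deviations: 395.0156, 66.0156, 0.7656, 221.2656, 102.5156, 50.7656, 50.7656, 9.7656
Sum = 896.8750
Variance = 896.8750/8 = 112.1094

Variance = 112.1094


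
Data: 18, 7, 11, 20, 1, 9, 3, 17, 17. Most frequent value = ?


Frequencies: 1:1, 3:1, 7:1, 9:1, 11:1, 17:2, 18:1, 20:1
Max frequency = 2
Mode = 17

Mode = 17


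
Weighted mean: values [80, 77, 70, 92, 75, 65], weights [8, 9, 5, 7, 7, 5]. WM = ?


Numerator = 80*8 + 77*9 + 70*5 + 92*7 + 75*7 + 65*5 = 3177
Denominator = 8 + 9 + 5 + 7 + 7 + 5 = 41
WM = 3177/41 = 77.4878

WM = 77.4878


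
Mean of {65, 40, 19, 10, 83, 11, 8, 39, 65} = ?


Sum = 65 + 40 + 19 + 10 + 83 + 11 + 8 + 39 + 65 = 340
n = 9
Mean = 340/9 = 37.7778

Mean = 37.7778


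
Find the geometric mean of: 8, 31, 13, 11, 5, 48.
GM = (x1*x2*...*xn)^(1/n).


Product = 8 × 31 × 13 × 11 × 5 × 48 = 8511360
GM = 8511360^(1/6) = 14.2889

GM = 14.2889


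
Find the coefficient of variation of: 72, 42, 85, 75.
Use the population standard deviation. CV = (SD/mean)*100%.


Mean = 68.5000
SD = 16.0390
CV = (16.0390/68.5000)*100 = 23.4146%

CV = 23.4146%


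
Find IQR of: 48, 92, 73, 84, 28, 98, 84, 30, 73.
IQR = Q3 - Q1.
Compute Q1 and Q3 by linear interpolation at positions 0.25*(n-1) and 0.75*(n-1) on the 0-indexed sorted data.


Sorted: 28, 30, 48, 73, 73, 84, 84, 92, 98
Q1 (25th %ile) = 48.0000
Q3 (75th %ile) = 84.0000
IQR = 84.0000 - 48.0000 = 36.0000

IQR = 36.0000


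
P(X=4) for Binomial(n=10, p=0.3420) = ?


C(10,4) = 210
p^4 = 0.013681
(1-p)^6 = 0.081162
P = 210 * 0.013681 * 0.081162 = 0.2332

P(X=4) = 0.2332


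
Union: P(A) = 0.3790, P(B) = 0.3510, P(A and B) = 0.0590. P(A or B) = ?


P(A∪B) = 0.3790 + 0.3510 - 0.0590
= 0.7300 - 0.0590
= 0.6710

P(A∪B) = 0.6710


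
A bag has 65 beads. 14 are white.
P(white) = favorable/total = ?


P = 14/65 = 0.2154

P = 0.2154


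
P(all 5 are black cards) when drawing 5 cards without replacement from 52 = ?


P(all black cards) = (26/52) × (25/51) × (24/50) × (23/49) × (22/48)
= 0.0253

P = 0.0253


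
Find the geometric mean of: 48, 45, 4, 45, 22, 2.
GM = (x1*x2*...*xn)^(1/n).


Product = 48 × 45 × 4 × 45 × 22 × 2 = 17107200
GM = 17107200^(1/6) = 16.0520

GM = 16.0520


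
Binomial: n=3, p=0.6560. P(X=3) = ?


C(3,3) = 1
p^3 = 0.282300
(1-p)^0 = 1.000000
P = 1 * 0.282300 * 1.000000 = 0.2823

P(X=3) = 0.2823


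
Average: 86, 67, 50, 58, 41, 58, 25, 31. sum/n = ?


Sum = 86 + 67 + 50 + 58 + 41 + 58 + 25 + 31 = 416
n = 8
Mean = 416/8 = 52.0000

Mean = 52.0000


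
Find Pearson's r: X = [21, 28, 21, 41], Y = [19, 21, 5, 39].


Mean X = 27.7500, Mean Y = 21.0000
SD X = 8.166241, SD Y = 12.083046
Cov = 90.000000
r = 90.000000/(8.166241*12.083046) = 0.9121

r = 0.9121


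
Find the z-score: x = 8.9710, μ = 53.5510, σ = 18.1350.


z = (8.9710 - 53.5510)/18.1350
= -44.5800/18.1350
= -2.4582

z = -2.4582


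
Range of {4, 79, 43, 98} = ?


Max = 98, Min = 4
Range = 98 - 4 = 94

Range = 94


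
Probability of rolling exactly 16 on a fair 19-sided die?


Favorable outcomes (roll = 16): 1
Total outcomes = 19
P = 1/19 = 0.0526

P = 0.0526


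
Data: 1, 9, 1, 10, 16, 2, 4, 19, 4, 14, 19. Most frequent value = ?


Frequencies: 1:2, 2:1, 4:2, 9:1, 10:1, 14:1, 16:1, 19:2
Max frequency = 2
Mode = 1, 4, 19

Mode = 1, 4, 19


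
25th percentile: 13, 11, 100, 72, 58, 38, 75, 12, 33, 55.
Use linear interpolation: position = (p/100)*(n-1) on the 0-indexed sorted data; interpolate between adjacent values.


Sorted: 11, 12, 13, 33, 38, 55, 58, 72, 75, 100
n = 10
Index = 25/100 * 9 = 2.2500
Lower = data[2] = 13, Upper = data[3] = 33
P25 = 13 + 0.2500*(20) = 18.0000

P25 = 18.0000


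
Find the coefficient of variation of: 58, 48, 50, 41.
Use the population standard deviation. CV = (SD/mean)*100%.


Mean = 49.2500
SD = 6.0570
CV = (6.0570/49.2500)*100 = 12.2985%

CV = 12.2985%


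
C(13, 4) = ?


C(13,4) = 13!/(4! × 9!)
= 6227020800/(24 × 362880)
= 715

C(13,4) = 715


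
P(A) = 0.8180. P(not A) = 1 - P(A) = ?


P(not A) = 1 - 0.8180 = 0.1820

P(not A) = 0.1820


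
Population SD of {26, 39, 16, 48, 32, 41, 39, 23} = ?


Mean = 33.0000
Variance = 100.0000
SD = sqrt(100.0000) = 10.0000

SD = 10.0000


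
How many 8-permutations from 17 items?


P(17,8) = 17!/9!
= 355687428096000/362880
= 980179200

P(17,8) = 980179200


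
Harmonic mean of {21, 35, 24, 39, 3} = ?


Sum of reciprocals = 1/21 + 1/35 + 1/24 + 1/39 + 1/3 = 0.476832
HM = 5/0.476832 = 10.4859

HM = 10.4859


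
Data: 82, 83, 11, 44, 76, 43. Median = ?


Sorted: 11, 43, 44, 76, 82, 83
n = 6 (even)
Middle values: 44 and 76
Median = (44+76)/2 = 60.0000

Median = 60.0000


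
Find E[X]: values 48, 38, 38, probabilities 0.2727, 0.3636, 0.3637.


E[X] = 48*0.2727 + 38*0.3636 + 38*0.3637
= 13.0896 + 13.8168 + 13.8206
= 40.7270

E[X] = 40.7270


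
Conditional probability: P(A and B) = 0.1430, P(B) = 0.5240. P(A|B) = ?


P(A|B) = 0.1430/0.5240 = 0.2729

P(A|B) = 0.2729


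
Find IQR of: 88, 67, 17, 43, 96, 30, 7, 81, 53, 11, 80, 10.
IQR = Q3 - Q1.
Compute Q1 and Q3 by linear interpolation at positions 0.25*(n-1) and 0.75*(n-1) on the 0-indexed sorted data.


Sorted: 7, 10, 11, 17, 30, 43, 53, 67, 80, 81, 88, 96
Q1 (25th %ile) = 15.5000
Q3 (75th %ile) = 80.2500
IQR = 80.2500 - 15.5000 = 64.7500

IQR = 64.7500


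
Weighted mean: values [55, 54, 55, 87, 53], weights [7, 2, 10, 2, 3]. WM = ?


Numerator = 55*7 + 54*2 + 55*10 + 87*2 + 53*3 = 1376
Denominator = 7 + 2 + 10 + 2 + 3 = 24
WM = 1376/24 = 57.3333

WM = 57.3333


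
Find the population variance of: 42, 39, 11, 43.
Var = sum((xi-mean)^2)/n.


Mean = 33.7500
Squared deviations: 68.0625, 27.5625, 517.5625, 85.5625
Sum = 698.7500
Variance = 698.7500/4 = 174.6875

Variance = 174.6875


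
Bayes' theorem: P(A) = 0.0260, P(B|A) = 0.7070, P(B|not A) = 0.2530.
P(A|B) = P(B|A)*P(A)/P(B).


P(B) = P(B|A)*P(A) + P(B|A')*P(A')
= 0.7070*0.0260 + 0.2530*0.9740
= 0.018382 + 0.246422 = 0.264804
P(A|B) = 0.018382/0.264804 = 0.0694

P(A|B) = 0.0694


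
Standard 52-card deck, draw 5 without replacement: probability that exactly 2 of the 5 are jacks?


Hypergeometric: P(X=2) = C(4,2)·C(48,3) / C(52,5)
= 6 × 17296 / 2598960
= 103776/2598960 = 0.0399

P = 0.0399


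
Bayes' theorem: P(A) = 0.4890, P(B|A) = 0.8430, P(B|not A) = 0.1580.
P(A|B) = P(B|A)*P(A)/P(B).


P(B) = P(B|A)*P(A) + P(B|A')*P(A')
= 0.8430*0.4890 + 0.1580*0.5110
= 0.412227 + 0.080738 = 0.492965
P(A|B) = 0.412227/0.492965 = 0.8362

P(A|B) = 0.8362


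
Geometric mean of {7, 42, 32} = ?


Product = 7 × 42 × 32 = 9408
GM = 9408^(1/3) = 21.1105

GM = 21.1105


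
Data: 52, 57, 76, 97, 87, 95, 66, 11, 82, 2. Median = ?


Sorted: 2, 11, 52, 57, 66, 76, 82, 87, 95, 97
n = 10 (even)
Middle values: 66 and 76
Median = (66+76)/2 = 71.0000

Median = 71.0000


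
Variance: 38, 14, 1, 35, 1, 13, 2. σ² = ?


Mean = 14.8571
Squared deviations: 535.5918, 0.7347, 192.0204, 405.7347, 192.0204, 3.4490, 165.3061
Sum = 1494.8571
Variance = 1494.8571/7 = 213.5510

Variance = 213.5510


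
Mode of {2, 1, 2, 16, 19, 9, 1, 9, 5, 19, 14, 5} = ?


Frequencies: 1:2, 2:2, 5:2, 9:2, 14:1, 16:1, 19:2
Max frequency = 2
Mode = 1, 2, 5, 9, 19

Mode = 1, 2, 5, 9, 19


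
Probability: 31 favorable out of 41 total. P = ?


P = 31/41 = 0.7561

P = 0.7561


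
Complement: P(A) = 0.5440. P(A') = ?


P(not A) = 1 - 0.5440 = 0.4560

P(not A) = 0.4560


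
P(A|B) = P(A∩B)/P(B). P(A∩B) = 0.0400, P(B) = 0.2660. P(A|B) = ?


P(A|B) = 0.0400/0.2660 = 0.1504

P(A|B) = 0.1504


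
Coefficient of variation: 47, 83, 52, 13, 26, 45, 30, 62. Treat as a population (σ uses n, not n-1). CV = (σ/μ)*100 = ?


Mean = 44.7500
SD = 20.6019
CV = (20.6019/44.7500)*100 = 46.0377%

CV = 46.0377%


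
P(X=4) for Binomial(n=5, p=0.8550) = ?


C(5,4) = 5
p^4 = 0.534398
(1-p)^1 = 0.145000
P = 5 * 0.534398 * 0.145000 = 0.3874

P(X=4) = 0.3874


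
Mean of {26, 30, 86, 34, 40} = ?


Sum = 26 + 30 + 86 + 34 + 40 = 216
n = 5
Mean = 216/5 = 43.2000

Mean = 43.2000


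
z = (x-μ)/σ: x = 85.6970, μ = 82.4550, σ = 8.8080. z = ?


z = (85.6970 - 82.4550)/8.8080
= 3.2420/8.8080
= 0.3681

z = 0.3681


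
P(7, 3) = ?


P(7,3) = 7!/4!
= 5040/24
= 210

P(7,3) = 210


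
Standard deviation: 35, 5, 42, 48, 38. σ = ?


Mean = 33.6000
Variance = 223.4400
SD = sqrt(223.4400) = 14.9479

SD = 14.9479


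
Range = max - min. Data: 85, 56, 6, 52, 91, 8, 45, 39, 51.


Max = 91, Min = 6
Range = 91 - 6 = 85

Range = 85


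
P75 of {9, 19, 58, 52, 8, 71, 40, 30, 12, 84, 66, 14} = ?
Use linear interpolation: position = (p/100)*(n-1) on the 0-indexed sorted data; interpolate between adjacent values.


Sorted: 8, 9, 12, 14, 19, 30, 40, 52, 58, 66, 71, 84
n = 12
Index = 75/100 * 11 = 8.2500
Lower = data[8] = 58, Upper = data[9] = 66
P75 = 58 + 0.2500*(8) = 60.0000

P75 = 60.0000


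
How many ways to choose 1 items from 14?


C(14,1) = 14!/(1! × 13!)
= 87178291200/(1 × 6227020800)
= 14

C(14,1) = 14


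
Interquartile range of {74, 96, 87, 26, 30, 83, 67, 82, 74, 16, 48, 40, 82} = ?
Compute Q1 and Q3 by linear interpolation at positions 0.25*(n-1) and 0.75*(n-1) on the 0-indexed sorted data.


Sorted: 16, 26, 30, 40, 48, 67, 74, 74, 82, 82, 83, 87, 96
Q1 (25th %ile) = 40.0000
Q3 (75th %ile) = 82.0000
IQR = 82.0000 - 40.0000 = 42.0000

IQR = 42.0000


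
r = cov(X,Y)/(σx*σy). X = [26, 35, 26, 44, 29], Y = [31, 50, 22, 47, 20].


Mean X = 32.0000, Mean Y = 34.0000
SD X = 6.841053, SD Y = 12.441865
Cov = 67.200000
r = 67.200000/(6.841053*12.441865) = 0.7895

r = 0.7895


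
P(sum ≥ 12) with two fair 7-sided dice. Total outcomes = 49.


Total outcomes = 7×7 = 49
Favorable (sum ≥ 12): 6
P = 6/49 = 0.1224

P = 0.1224


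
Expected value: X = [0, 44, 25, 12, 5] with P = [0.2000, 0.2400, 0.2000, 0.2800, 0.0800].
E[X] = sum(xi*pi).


E[X] = 0*0.2000 + 44*0.2400 + 25*0.2000 + 12*0.2800 + 5*0.0800
= 0 + 10.5600 + 5.0000 + 3.3600 + 0.4000
= 19.3200

E[X] = 19.3200


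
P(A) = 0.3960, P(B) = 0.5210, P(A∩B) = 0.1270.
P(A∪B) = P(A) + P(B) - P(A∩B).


P(A∪B) = 0.3960 + 0.5210 - 0.1270
= 0.9170 - 0.1270
= 0.7900

P(A∪B) = 0.7900


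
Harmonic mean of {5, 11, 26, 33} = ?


Sum of reciprocals = 1/5 + 1/11 + 1/26 + 1/33 = 0.359674
HM = 4/0.359674 = 11.1212

HM = 11.1212


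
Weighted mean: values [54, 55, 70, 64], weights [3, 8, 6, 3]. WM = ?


Numerator = 54*3 + 55*8 + 70*6 + 64*3 = 1214
Denominator = 3 + 8 + 6 + 3 = 20
WM = 1214/20 = 60.7000

WM = 60.7000


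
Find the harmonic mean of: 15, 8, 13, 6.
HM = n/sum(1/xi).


Sum of reciprocals = 1/15 + 1/8 + 1/13 + 1/6 = 0.435256
HM = 4/0.435256 = 9.1900

HM = 9.1900


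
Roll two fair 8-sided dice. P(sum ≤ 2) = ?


Total outcomes = 8×8 = 64
Favorable (sum ≤ 2): 1
P = 1/64 = 0.0156

P = 0.0156


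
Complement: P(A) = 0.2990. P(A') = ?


P(not A) = 1 - 0.2990 = 0.7010

P(not A) = 0.7010


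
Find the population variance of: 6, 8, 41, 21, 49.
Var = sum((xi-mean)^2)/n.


Mean = 25.0000
Squared deviations: 361.0000, 289.0000, 256.0000, 16.0000, 576.0000
Sum = 1498.0000
Variance = 1498.0000/5 = 299.6000

Variance = 299.6000


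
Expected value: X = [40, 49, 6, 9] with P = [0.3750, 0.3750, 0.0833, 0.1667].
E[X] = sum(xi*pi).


E[X] = 40*0.3750 + 49*0.3750 + 6*0.0833 + 9*0.1667
= 15.0000 + 18.3750 + 0.4998 + 1.5003
= 35.3751

E[X] = 35.3751


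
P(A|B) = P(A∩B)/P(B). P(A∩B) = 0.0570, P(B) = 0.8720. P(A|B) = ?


P(A|B) = 0.0570/0.8720 = 0.0654

P(A|B) = 0.0654


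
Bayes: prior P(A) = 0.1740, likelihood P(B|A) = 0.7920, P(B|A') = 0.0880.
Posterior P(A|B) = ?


P(B) = P(B|A)*P(A) + P(B|A')*P(A')
= 0.7920*0.1740 + 0.0880*0.8260
= 0.137808 + 0.072688 = 0.210496
P(A|B) = 0.137808/0.210496 = 0.6547

P(A|B) = 0.6547


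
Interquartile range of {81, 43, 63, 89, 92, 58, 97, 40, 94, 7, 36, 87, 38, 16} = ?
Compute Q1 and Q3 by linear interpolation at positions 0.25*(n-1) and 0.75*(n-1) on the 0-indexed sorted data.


Sorted: 7, 16, 36, 38, 40, 43, 58, 63, 81, 87, 89, 92, 94, 97
Q1 (25th %ile) = 38.5000
Q3 (75th %ile) = 88.5000
IQR = 88.5000 - 38.5000 = 50.0000

IQR = 50.0000


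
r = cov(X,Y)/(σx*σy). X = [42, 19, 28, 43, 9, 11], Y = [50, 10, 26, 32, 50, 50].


Mean X = 25.3333, Mean Y = 36.3333
SD X = 13.597385, SD Y = 15.162087
Cov = -21.444444
r = -21.444444/(13.597385*15.162087) = -0.1040

r = -0.1040


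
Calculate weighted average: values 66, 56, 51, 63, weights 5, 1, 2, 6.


Numerator = 66*5 + 56*1 + 51*2 + 63*6 = 866
Denominator = 5 + 1 + 2 + 6 = 14
WM = 866/14 = 61.8571

WM = 61.8571


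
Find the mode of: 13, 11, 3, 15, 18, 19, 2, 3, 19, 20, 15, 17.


Frequencies: 2:1, 3:2, 11:1, 13:1, 15:2, 17:1, 18:1, 19:2, 20:1
Max frequency = 2
Mode = 3, 15, 19

Mode = 3, 15, 19


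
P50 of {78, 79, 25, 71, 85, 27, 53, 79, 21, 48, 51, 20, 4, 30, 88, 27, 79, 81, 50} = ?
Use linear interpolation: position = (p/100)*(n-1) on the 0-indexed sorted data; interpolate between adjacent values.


Sorted: 4, 20, 21, 25, 27, 27, 30, 48, 50, 51, 53, 71, 78, 79, 79, 79, 81, 85, 88
n = 19
Index = 50/100 * 18 = 9.0000
Lower = data[9] = 51, Upper = data[10] = 53
P50 = 51 + 0*(2) = 51.0000

P50 = 51.0000


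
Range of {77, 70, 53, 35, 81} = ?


Max = 81, Min = 35
Range = 81 - 35 = 46

Range = 46


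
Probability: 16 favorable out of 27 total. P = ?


P = 16/27 = 0.5926

P = 0.5926


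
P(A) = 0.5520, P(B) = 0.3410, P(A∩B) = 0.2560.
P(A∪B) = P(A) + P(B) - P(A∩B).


P(A∪B) = 0.5520 + 0.3410 - 0.2560
= 0.8930 - 0.2560
= 0.6370

P(A∪B) = 0.6370


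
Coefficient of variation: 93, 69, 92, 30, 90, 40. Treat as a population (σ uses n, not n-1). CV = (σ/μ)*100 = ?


Mean = 69.0000
SD = 25.5212
CV = (25.5212/69.0000)*100 = 36.9873%

CV = 36.9873%


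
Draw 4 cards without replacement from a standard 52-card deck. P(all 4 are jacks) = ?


P(all jacks) = (4/52) × (3/51) × (2/50) × (1/49)
= 3.6938e-06

P = 3.6938e-06


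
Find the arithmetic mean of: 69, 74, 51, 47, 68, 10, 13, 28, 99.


Sum = 69 + 74 + 51 + 47 + 68 + 10 + 13 + 28 + 99 = 459
n = 9
Mean = 459/9 = 51.0000

Mean = 51.0000


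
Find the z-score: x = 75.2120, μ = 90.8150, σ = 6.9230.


z = (75.2120 - 90.8150)/6.9230
= -15.6030/6.9230
= -2.2538

z = -2.2538


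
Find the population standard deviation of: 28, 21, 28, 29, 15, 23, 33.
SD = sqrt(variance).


Mean = 25.2857
Variance = 31.0612
SD = sqrt(31.0612) = 5.5733

SD = 5.5733


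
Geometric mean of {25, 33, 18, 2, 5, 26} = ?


Product = 25 × 33 × 18 × 2 × 5 × 26 = 3861000
GM = 3861000^(1/6) = 12.5252

GM = 12.5252


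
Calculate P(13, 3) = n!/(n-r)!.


P(13,3) = 13!/10!
= 6227020800/3628800
= 1716

P(13,3) = 1716


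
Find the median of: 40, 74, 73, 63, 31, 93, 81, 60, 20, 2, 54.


Sorted: 2, 20, 31, 40, 54, 60, 63, 73, 74, 81, 93
n = 11 (odd)
Middle value = 60

Median = 60


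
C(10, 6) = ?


C(10,6) = 10!/(6! × 4!)
= 3628800/(720 × 24)
= 210

C(10,6) = 210


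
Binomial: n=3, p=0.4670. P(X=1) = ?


C(3,1) = 3
p^1 = 0.467000
(1-p)^2 = 0.284089
P = 3 * 0.467000 * 0.284089 = 0.3980

P(X=1) = 0.3980


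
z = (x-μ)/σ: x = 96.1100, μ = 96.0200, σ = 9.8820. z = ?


z = (96.1100 - 96.0200)/9.8820
= 0.0900/9.8820
= 0.0091

z = 0.0091


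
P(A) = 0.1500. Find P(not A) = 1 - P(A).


P(not A) = 1 - 0.1500 = 0.8500

P(not A) = 0.8500


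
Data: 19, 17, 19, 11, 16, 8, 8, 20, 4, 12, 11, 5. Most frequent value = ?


Frequencies: 4:1, 5:1, 8:2, 11:2, 12:1, 16:1, 17:1, 19:2, 20:1
Max frequency = 2
Mode = 8, 11, 19

Mode = 8, 11, 19


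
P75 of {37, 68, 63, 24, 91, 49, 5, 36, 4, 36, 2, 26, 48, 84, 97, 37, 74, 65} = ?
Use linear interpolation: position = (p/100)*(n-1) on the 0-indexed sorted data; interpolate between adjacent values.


Sorted: 2, 4, 5, 24, 26, 36, 36, 37, 37, 48, 49, 63, 65, 68, 74, 84, 91, 97
n = 18
Index = 75/100 * 17 = 12.7500
Lower = data[12] = 65, Upper = data[13] = 68
P75 = 65 + 0.7500*(3) = 67.2500

P75 = 67.2500


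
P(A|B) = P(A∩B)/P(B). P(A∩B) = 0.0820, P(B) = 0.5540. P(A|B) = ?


P(A|B) = 0.0820/0.5540 = 0.1480

P(A|B) = 0.1480


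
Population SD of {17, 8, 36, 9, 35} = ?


Mean = 21.0000
Variance = 150.0000
SD = sqrt(150.0000) = 12.2474

SD = 12.2474


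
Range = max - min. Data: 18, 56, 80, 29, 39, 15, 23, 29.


Max = 80, Min = 15
Range = 80 - 15 = 65

Range = 65


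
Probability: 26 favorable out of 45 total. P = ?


P = 26/45 = 0.5778

P = 0.5778


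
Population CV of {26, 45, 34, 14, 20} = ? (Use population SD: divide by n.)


Mean = 27.8000
SD = 10.8517
CV = (10.8517/27.8000)*100 = 39.0350%

CV = 39.0350%


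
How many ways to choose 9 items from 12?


C(12,9) = 12!/(9! × 3!)
= 479001600/(362880 × 6)
= 220

C(12,9) = 220


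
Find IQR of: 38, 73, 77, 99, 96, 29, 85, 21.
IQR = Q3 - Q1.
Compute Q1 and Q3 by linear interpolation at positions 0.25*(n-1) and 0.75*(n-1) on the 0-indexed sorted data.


Sorted: 21, 29, 38, 73, 77, 85, 96, 99
Q1 (25th %ile) = 35.7500
Q3 (75th %ile) = 87.7500
IQR = 87.7500 - 35.7500 = 52.0000

IQR = 52.0000


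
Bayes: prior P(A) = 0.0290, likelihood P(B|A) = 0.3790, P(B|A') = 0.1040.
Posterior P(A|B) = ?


P(B) = P(B|A)*P(A) + P(B|A')*P(A')
= 0.3790*0.0290 + 0.1040*0.9710
= 0.010991 + 0.100984 = 0.111975
P(A|B) = 0.010991/0.111975 = 0.0982

P(A|B) = 0.0982


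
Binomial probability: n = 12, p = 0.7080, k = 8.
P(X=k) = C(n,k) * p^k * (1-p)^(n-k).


C(12,8) = 495
p^8 = 0.063134
(1-p)^4 = 0.007270
P = 495 * 0.063134 * 0.007270 = 0.2272

P(X=8) = 0.2272


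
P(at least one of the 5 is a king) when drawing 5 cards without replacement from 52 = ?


P(at least one) = 1 - P(none)
P(none) = (48/52) × (47/51) × (46/50) × (45/49) × (44/48) = 0.658842
P(at least one) = 1 - 0.658842 = 0.3412

P = 0.3412


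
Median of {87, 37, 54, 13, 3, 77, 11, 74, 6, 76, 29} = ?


Sorted: 3, 6, 11, 13, 29, 37, 54, 74, 76, 77, 87
n = 11 (odd)
Middle value = 37

Median = 37


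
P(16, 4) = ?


P(16,4) = 16!/12!
= 20922789888000/479001600
= 43680

P(16,4) = 43680


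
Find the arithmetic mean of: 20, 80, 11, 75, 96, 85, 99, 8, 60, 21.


Sum = 20 + 80 + 11 + 75 + 96 + 85 + 99 + 8 + 60 + 21 = 555
n = 10
Mean = 555/10 = 55.5000

Mean = 55.5000


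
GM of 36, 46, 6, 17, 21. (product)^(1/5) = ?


Product = 36 × 46 × 6 × 17 × 21 = 3547152
GM = 3547152^(1/5) = 20.4162

GM = 20.4162


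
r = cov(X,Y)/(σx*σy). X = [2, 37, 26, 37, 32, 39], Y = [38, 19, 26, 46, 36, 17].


Mean X = 28.8333, Mean Y = 30.3333
SD X = 12.746459, SD Y = 10.498677
Cov = -45.944444
r = -45.944444/(12.746459*10.498677) = -0.3433

r = -0.3433


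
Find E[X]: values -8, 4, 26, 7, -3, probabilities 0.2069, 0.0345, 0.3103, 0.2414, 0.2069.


E[X] = -8*0.2069 + 4*0.0345 + 26*0.3103 + 7*0.2414 - 3*0.2069
= -1.6552 + 0.1380 + 8.0678 + 1.6898 - 0.6207
= 7.6197

E[X] = 7.6197


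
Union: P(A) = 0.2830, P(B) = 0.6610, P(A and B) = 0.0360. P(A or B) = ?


P(A∪B) = 0.2830 + 0.6610 - 0.0360
= 0.9440 - 0.0360
= 0.9080

P(A∪B) = 0.9080


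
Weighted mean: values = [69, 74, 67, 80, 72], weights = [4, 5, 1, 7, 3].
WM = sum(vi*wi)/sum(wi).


Numerator = 69*4 + 74*5 + 67*1 + 80*7 + 72*3 = 1489
Denominator = 4 + 5 + 1 + 7 + 3 = 20
WM = 1489/20 = 74.4500

WM = 74.4500


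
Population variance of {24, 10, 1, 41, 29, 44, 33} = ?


Mean = 26.0000
Squared deviations: 4.0000, 256.0000, 625.0000, 225.0000, 9.0000, 324.0000, 49.0000
Sum = 1492.0000
Variance = 1492.0000/7 = 213.1429

Variance = 213.1429


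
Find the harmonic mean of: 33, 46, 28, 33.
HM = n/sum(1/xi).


Sum of reciprocals = 1/33 + 1/46 + 1/28 + 1/33 = 0.118059
HM = 4/0.118059 = 33.8812

HM = 33.8812


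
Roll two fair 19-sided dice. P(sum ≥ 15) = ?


Total outcomes = 19×19 = 361
Favorable (sum ≥ 15): 270
P = 270/361 = 0.7479

P = 0.7479


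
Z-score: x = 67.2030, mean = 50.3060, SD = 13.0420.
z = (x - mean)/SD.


z = (67.2030 - 50.3060)/13.0420
= 16.8970/13.0420
= 1.2956

z = 1.2956


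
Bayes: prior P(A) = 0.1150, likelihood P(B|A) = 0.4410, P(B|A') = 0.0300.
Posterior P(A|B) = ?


P(B) = P(B|A)*P(A) + P(B|A')*P(A')
= 0.4410*0.1150 + 0.0300*0.8850
= 0.050715 + 0.026550 = 0.077265
P(A|B) = 0.050715/0.077265 = 0.6564

P(A|B) = 0.6564


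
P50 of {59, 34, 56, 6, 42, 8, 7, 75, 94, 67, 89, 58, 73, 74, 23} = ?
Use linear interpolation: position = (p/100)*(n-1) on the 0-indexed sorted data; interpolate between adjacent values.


Sorted: 6, 7, 8, 23, 34, 42, 56, 58, 59, 67, 73, 74, 75, 89, 94
n = 15
Index = 50/100 * 14 = 7.0000
Lower = data[7] = 58, Upper = data[8] = 59
P50 = 58 + 0*(1) = 58.0000

P50 = 58.0000


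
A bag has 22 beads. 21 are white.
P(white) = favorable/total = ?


P = 21/22 = 0.9545

P = 0.9545


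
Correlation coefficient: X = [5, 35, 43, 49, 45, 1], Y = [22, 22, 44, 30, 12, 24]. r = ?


Mean X = 29.6667, Mean Y = 25.6667
SD X = 19.344824, SD Y = 9.758187
Cov = 39.555556
r = 39.555556/(19.344824*9.758187) = 0.2095

r = 0.2095


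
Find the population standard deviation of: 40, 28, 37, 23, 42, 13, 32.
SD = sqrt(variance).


Mean = 30.7143
Variance = 90.7755
SD = sqrt(90.7755) = 9.5276

SD = 9.5276


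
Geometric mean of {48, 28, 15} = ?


Product = 48 × 28 × 15 = 20160
GM = 20160^(1/3) = 27.2164

GM = 27.2164


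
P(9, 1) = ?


P(9,1) = 9!/8!
= 362880/40320
= 9

P(9,1) = 9


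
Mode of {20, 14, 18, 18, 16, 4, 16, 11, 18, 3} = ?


Frequencies: 3:1, 4:1, 11:1, 14:1, 16:2, 18:3, 20:1
Max frequency = 3
Mode = 18

Mode = 18


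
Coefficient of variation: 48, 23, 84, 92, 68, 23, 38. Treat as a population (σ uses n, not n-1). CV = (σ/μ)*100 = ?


Mean = 53.7143
SD = 26.0588
CV = (26.0588/53.7143)*100 = 48.5137%

CV = 48.5137%


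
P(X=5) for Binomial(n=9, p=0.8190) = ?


C(9,5) = 126
p^5 = 0.368485
(1-p)^4 = 0.001073
P = 126 * 0.368485 * 0.001073 = 0.0498

P(X=5) = 0.0498


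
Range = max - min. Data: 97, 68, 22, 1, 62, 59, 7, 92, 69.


Max = 97, Min = 1
Range = 97 - 1 = 96

Range = 96


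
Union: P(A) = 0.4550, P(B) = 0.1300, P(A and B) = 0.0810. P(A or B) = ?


P(A∪B) = 0.4550 + 0.1300 - 0.0810
= 0.5850 - 0.0810
= 0.5040

P(A∪B) = 0.5040


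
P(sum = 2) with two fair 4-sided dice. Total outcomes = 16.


Total outcomes = 4×4 = 16
Favorable (sum = 2): 1
P = 1/16 = 0.0625

P = 0.0625


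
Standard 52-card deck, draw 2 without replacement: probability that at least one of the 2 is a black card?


P(at least one) = 1 - P(none)
P(none) = (26/52) × (25/51) = 0.245098
P(at least one) = 1 - 0.245098 = 0.7549

P = 0.7549


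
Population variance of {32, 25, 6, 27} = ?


Mean = 22.5000
Squared deviations: 90.2500, 6.2500, 272.2500, 20.2500
Sum = 389.0000
Variance = 389.0000/4 = 97.2500

Variance = 97.2500


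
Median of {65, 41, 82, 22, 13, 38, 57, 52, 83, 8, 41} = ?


Sorted: 8, 13, 22, 38, 41, 41, 52, 57, 65, 82, 83
n = 11 (odd)
Middle value = 41

Median = 41


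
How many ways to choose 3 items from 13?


C(13,3) = 13!/(3! × 10!)
= 6227020800/(6 × 3628800)
= 286

C(13,3) = 286


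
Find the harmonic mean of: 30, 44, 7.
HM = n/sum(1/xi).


Sum of reciprocals = 1/30 + 1/44 + 1/7 = 0.198918
HM = 3/0.198918 = 15.0816

HM = 15.0816


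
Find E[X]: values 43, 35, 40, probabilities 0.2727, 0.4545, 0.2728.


E[X] = 43*0.2727 + 35*0.4545 + 40*0.2728
= 11.7261 + 15.9075 + 10.9120
= 38.5456

E[X] = 38.5456


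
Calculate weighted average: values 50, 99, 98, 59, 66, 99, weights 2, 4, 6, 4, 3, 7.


Numerator = 50*2 + 99*4 + 98*6 + 59*4 + 66*3 + 99*7 = 2211
Denominator = 2 + 4 + 6 + 4 + 3 + 7 = 26
WM = 2211/26 = 85.0385

WM = 85.0385


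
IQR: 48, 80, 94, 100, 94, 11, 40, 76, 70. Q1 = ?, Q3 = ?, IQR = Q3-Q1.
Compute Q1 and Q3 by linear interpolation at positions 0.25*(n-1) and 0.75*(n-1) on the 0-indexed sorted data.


Sorted: 11, 40, 48, 70, 76, 80, 94, 94, 100
Q1 (25th %ile) = 48.0000
Q3 (75th %ile) = 94.0000
IQR = 94.0000 - 48.0000 = 46.0000

IQR = 46.0000


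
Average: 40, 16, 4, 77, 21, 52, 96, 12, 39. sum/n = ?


Sum = 40 + 16 + 4 + 77 + 21 + 52 + 96 + 12 + 39 = 357
n = 9
Mean = 357/9 = 39.6667

Mean = 39.6667


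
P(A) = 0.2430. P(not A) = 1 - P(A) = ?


P(not A) = 1 - 0.2430 = 0.7570

P(not A) = 0.7570


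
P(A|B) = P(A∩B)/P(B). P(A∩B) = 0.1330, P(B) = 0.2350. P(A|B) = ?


P(A|B) = 0.1330/0.2350 = 0.5660

P(A|B) = 0.5660


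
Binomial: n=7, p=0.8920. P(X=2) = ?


C(7,2) = 21
p^2 = 0.795664
(1-p)^5 = 1.469328e-05
P = 21 * 0.795664 * 1.469328e-05 = 0.0002

P(X=2) = 0.0002


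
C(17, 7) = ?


C(17,7) = 17!/(7! × 10!)
= 355687428096000/(5040 × 3628800)
= 19448

C(17,7) = 19448


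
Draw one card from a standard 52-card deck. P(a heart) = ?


13 hearts in 52 cards
P = 13/52 = 0.2500

P = 0.2500


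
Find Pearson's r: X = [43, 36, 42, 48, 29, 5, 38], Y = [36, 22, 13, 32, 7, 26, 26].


Mean X = 34.4286, Mean Y = 23.1429
SD X = 13.232613, SD Y = 9.448032
Cov = 23.653061
r = 23.653061/(13.232613*9.448032) = 0.1892

r = 0.1892


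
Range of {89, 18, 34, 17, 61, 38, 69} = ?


Max = 89, Min = 17
Range = 89 - 17 = 72

Range = 72


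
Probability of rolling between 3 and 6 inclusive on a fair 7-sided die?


Favorable outcomes (3 ≤ roll ≤ 6): 4
Total outcomes = 7
P = 4/7 = 0.5714

P = 0.5714


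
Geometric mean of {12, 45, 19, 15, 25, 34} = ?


Product = 12 × 45 × 19 × 15 × 25 × 34 = 130815000
GM = 130815000^(1/6) = 22.5308

GM = 22.5308


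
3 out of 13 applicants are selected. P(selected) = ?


P = 3/13 = 0.2308

P = 0.2308


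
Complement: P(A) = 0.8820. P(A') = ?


P(not A) = 1 - 0.8820 = 0.1180

P(not A) = 0.1180


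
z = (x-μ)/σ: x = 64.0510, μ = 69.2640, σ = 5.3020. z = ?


z = (64.0510 - 69.2640)/5.3020
= -5.2130/5.3020
= -0.9832

z = -0.9832


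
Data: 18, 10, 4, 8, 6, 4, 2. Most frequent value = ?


Frequencies: 2:1, 4:2, 6:1, 8:1, 10:1, 18:1
Max frequency = 2
Mode = 4

Mode = 4


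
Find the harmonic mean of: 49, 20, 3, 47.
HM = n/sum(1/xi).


Sum of reciprocals = 1/49 + 1/20 + 1/3 + 1/47 = 0.425018
HM = 4/0.425018 = 9.4114

HM = 9.4114


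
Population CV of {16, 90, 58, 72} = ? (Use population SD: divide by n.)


Mean = 59.0000
SD = 27.2947
CV = (27.2947/59.0000)*100 = 46.2622%

CV = 46.2622%


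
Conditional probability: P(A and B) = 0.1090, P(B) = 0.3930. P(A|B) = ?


P(A|B) = 0.1090/0.3930 = 0.2774

P(A|B) = 0.2774


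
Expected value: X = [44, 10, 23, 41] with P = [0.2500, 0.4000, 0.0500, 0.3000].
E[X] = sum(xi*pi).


E[X] = 44*0.2500 + 10*0.4000 + 23*0.0500 + 41*0.3000
= 11.0000 + 4.0000 + 1.1500 + 12.3000
= 28.4500

E[X] = 28.4500


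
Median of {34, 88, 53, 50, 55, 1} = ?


Sorted: 1, 34, 50, 53, 55, 88
n = 6 (even)
Middle values: 50 and 53
Median = (50+53)/2 = 51.5000

Median = 51.5000


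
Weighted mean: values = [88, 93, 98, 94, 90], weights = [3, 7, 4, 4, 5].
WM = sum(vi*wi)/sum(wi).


Numerator = 88*3 + 93*7 + 98*4 + 94*4 + 90*5 = 2133
Denominator = 3 + 7 + 4 + 4 + 5 = 23
WM = 2133/23 = 92.7391

WM = 92.7391


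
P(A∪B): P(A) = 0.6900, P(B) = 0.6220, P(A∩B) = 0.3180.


P(A∪B) = 0.6900 + 0.6220 - 0.3180
= 1.3120 - 0.3180
= 0.9940

P(A∪B) = 0.9940


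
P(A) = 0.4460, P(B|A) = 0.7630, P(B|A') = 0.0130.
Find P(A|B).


P(B) = P(B|A)*P(A) + P(B|A')*P(A')
= 0.7630*0.4460 + 0.0130*0.5540
= 0.340298 + 0.007202 = 0.347500
P(A|B) = 0.340298/0.347500 = 0.9793

P(A|B) = 0.9793


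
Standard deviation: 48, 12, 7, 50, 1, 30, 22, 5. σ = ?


Mean = 21.8750
Variance = 322.3594
SD = sqrt(322.3594) = 17.9544

SD = 17.9544


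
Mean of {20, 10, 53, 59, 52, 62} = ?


Sum = 20 + 10 + 53 + 59 + 52 + 62 = 256
n = 6
Mean = 256/6 = 42.6667

Mean = 42.6667


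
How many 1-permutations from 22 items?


P(22,1) = 22!/21!
= 1124000727777607680000/51090942171709440000
= 22

P(22,1) = 22


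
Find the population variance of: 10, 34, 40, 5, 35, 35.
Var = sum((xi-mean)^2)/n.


Mean = 26.5000
Squared deviations: 272.2500, 56.2500, 182.2500, 462.2500, 72.2500, 72.2500
Sum = 1117.5000
Variance = 1117.5000/6 = 186.2500

Variance = 186.2500


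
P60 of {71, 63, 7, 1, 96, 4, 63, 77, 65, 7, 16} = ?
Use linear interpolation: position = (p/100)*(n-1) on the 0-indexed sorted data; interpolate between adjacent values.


Sorted: 1, 4, 7, 7, 16, 63, 63, 65, 71, 77, 96
n = 11
Index = 60/100 * 10 = 6.0000
Lower = data[6] = 63, Upper = data[7] = 65
P60 = 63 + 0*(2) = 63.0000

P60 = 63.0000


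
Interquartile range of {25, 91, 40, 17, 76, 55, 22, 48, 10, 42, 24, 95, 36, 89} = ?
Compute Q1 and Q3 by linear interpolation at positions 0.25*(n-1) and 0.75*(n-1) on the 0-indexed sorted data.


Sorted: 10, 17, 22, 24, 25, 36, 40, 42, 48, 55, 76, 89, 91, 95
Q1 (25th %ile) = 24.2500
Q3 (75th %ile) = 70.7500
IQR = 70.7500 - 24.2500 = 46.5000

IQR = 46.5000


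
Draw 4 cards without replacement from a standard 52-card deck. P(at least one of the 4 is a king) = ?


P(at least one) = 1 - P(none)
P(none) = (48/52) × (47/51) × (46/50) × (45/49) = 0.718737
P(at least one) = 1 - 0.718737 = 0.2813

P = 0.2813


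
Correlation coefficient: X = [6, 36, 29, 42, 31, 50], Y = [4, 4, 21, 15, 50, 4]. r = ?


Mean X = 32.3333, Mean Y = 16.3333
SD X = 13.695092, SD Y = 16.397832
Cov = -1.944444
r = -1.944444/(13.695092*16.397832) = -0.0087

r = -0.0087


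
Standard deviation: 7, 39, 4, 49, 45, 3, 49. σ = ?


Mean = 28.0000
Variance = 419.1429
SD = sqrt(419.1429) = 20.4730

SD = 20.4730


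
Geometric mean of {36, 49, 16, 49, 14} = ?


Product = 36 × 49 × 16 × 49 × 14 = 19361664
GM = 19361664^(1/5) = 28.6674

GM = 28.6674


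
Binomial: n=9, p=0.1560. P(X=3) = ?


C(9,3) = 84
p^3 = 0.003796
(1-p)^6 = 0.361455
P = 84 * 0.003796 * 0.361455 = 0.1153

P(X=3) = 0.1153


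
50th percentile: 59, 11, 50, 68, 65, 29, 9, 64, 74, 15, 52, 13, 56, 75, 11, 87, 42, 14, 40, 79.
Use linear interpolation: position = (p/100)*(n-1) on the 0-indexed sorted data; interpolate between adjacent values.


Sorted: 9, 11, 11, 13, 14, 15, 29, 40, 42, 50, 52, 56, 59, 64, 65, 68, 74, 75, 79, 87
n = 20
Index = 50/100 * 19 = 9.5000
Lower = data[9] = 50, Upper = data[10] = 52
P50 = 50 + 0.5000*(2) = 51.0000

P50 = 51.0000


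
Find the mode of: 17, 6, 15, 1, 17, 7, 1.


Frequencies: 1:2, 6:1, 7:1, 15:1, 17:2
Max frequency = 2
Mode = 1, 17

Mode = 1, 17


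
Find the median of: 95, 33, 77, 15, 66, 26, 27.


Sorted: 15, 26, 27, 33, 66, 77, 95
n = 7 (odd)
Middle value = 33

Median = 33


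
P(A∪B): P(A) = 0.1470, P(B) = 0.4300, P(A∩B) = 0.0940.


P(A∪B) = 0.1470 + 0.4300 - 0.0940
= 0.5770 - 0.0940
= 0.4830

P(A∪B) = 0.4830


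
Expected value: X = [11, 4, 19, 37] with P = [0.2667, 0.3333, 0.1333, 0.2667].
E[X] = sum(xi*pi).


E[X] = 11*0.2667 + 4*0.3333 + 19*0.1333 + 37*0.2667
= 2.9337 + 1.3332 + 2.5327 + 9.8679
= 16.6675

E[X] = 16.6675


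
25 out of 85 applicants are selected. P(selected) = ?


P = 25/85 = 0.2941

P = 0.2941


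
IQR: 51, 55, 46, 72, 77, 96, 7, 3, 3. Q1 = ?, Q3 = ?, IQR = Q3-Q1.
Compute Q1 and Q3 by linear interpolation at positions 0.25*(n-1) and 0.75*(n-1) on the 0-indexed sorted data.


Sorted: 3, 3, 7, 46, 51, 55, 72, 77, 96
Q1 (25th %ile) = 7.0000
Q3 (75th %ile) = 72.0000
IQR = 72.0000 - 7.0000 = 65.0000

IQR = 65.0000


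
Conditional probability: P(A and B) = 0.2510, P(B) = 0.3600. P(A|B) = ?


P(A|B) = 0.2510/0.3600 = 0.6972

P(A|B) = 0.6972


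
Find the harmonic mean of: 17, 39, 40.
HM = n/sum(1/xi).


Sum of reciprocals = 1/17 + 1/39 + 1/40 = 0.109465
HM = 3/0.109465 = 27.4061

HM = 27.4061


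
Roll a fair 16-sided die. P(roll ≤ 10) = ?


Favorable outcomes (roll ≤ 10): 10
Total outcomes = 16
P = 10/16 = 0.6250

P = 0.6250


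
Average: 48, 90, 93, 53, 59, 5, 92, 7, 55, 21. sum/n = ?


Sum = 48 + 90 + 93 + 53 + 59 + 5 + 92 + 7 + 55 + 21 = 523
n = 10
Mean = 523/10 = 52.3000

Mean = 52.3000


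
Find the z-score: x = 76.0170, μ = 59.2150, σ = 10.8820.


z = (76.0170 - 59.2150)/10.8820
= 16.8020/10.8820
= 1.5440

z = 1.5440


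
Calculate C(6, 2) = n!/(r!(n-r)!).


C(6,2) = 6!/(2! × 4!)
= 720/(2 × 24)
= 15

C(6,2) = 15


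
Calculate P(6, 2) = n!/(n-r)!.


P(6,2) = 6!/4!
= 720/24
= 30

P(6,2) = 30


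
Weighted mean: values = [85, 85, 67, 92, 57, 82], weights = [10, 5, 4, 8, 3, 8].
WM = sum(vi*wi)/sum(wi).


Numerator = 85*10 + 85*5 + 67*4 + 92*8 + 57*3 + 82*8 = 3106
Denominator = 10 + 5 + 4 + 8 + 3 + 8 = 38
WM = 3106/38 = 81.7368

WM = 81.7368


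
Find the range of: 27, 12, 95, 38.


Max = 95, Min = 12
Range = 95 - 12 = 83

Range = 83


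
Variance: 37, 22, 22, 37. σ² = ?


Mean = 29.5000
Squared deviations: 56.2500, 56.2500, 56.2500, 56.2500
Sum = 225.0000
Variance = 225.0000/4 = 56.2500

Variance = 56.2500


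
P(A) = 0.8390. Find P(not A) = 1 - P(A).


P(not A) = 1 - 0.8390 = 0.1610

P(not A) = 0.1610


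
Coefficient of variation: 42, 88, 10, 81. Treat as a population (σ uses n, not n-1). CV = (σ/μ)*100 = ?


Mean = 55.2500
SD = 31.4593
CV = (31.4593/55.2500)*100 = 56.9399%

CV = 56.9399%


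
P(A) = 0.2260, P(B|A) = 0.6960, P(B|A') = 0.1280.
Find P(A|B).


P(B) = P(B|A)*P(A) + P(B|A')*P(A')
= 0.6960*0.2260 + 0.1280*0.7740
= 0.157296 + 0.099072 = 0.256368
P(A|B) = 0.157296/0.256368 = 0.6136

P(A|B) = 0.6136


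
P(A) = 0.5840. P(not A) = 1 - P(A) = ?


P(not A) = 1 - 0.5840 = 0.4160

P(not A) = 0.4160


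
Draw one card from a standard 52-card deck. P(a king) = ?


4 kings in 52 cards
P = 4/52 = 0.0769

P = 0.0769
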